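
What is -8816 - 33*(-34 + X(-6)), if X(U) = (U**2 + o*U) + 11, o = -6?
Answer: -10433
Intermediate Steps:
X(U) = 11 + U**2 - 6*U (X(U) = (U**2 - 6*U) + 11 = 11 + U**2 - 6*U)
-8816 - 33*(-34 + X(-6)) = -8816 - 33*(-34 + (11 + (-6)**2 - 6*(-6))) = -8816 - 33*(-34 + (11 + 36 + 36)) = -8816 - 33*(-34 + 83) = -8816 - 33*49 = -8816 - 1*1617 = -8816 - 1617 = -10433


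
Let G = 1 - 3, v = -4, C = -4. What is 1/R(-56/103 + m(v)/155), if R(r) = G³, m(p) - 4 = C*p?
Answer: -⅛ ≈ -0.12500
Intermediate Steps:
m(p) = 4 - 4*p
G = -2
R(r) = -8 (R(r) = (-2)³ = -8)
1/R(-56/103 + m(v)/155) = 1/(-8) = -⅛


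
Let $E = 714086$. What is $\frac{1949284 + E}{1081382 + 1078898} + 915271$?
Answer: $\frac{197724429925}{216028} \approx 9.1527 \cdot 10^{5}$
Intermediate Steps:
$\frac{1949284 + E}{1081382 + 1078898} + 915271 = \frac{1949284 + 714086}{1081382 + 1078898} + 915271 = \frac{2663370}{2160280} + 915271 = 2663370 \cdot \frac{1}{2160280} + 915271 = \frac{266337}{216028} + 915271 = \frac{197724429925}{216028}$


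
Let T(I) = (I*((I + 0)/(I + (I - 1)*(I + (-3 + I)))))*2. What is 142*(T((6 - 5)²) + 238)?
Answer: 34080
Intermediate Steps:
T(I) = 2*I²/(I + (-1 + I)*(-3 + 2*I)) (T(I) = (I*(I/(I + (-1 + I)*(-3 + 2*I))))*2 = (I²/(I + (-1 + I)*(-3 + 2*I)))*2 = 2*I²/(I + (-1 + I)*(-3 + 2*I)))
142*(T((6 - 5)²) + 238) = 142*(2*((6 - 5)²)²/(3 - 4*(6 - 5)² + 2*((6 - 5)²)²) + 238) = 142*(2*(1²)²/(3 - 4*1² + 2*(1²)²) + 238) = 142*(2*1²/(3 - 4*1 + 2*1²) + 238) = 142*(2*1/(3 - 4 + 2*1) + 238) = 142*(2*1/(3 - 4 + 2) + 238) = 142*(2*1/1 + 238) = 142*(2*1*1 + 238) = 142*(2 + 238) = 142*240 = 34080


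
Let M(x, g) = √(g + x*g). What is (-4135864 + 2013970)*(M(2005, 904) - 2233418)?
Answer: 4739076253692 - 8487576*√113339 ≈ 4.7362e+12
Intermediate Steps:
M(x, g) = √(g + g*x)
(-4135864 + 2013970)*(M(2005, 904) - 2233418) = (-4135864 + 2013970)*(√(904*(1 + 2005)) - 2233418) = -2121894*(√(904*2006) - 2233418) = -2121894*(√1813424 - 2233418) = -2121894*(4*√113339 - 2233418) = -2121894*(-2233418 + 4*√113339) = 4739076253692 - 8487576*√113339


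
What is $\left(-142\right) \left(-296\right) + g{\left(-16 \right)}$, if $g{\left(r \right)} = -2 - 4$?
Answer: $42026$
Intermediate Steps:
$g{\left(r \right)} = -6$
$\left(-142\right) \left(-296\right) + g{\left(-16 \right)} = \left(-142\right) \left(-296\right) - 6 = 42032 - 6 = 42026$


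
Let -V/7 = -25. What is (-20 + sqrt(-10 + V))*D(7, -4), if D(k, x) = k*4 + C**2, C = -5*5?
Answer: -13060 + 653*sqrt(165) ≈ -4672.1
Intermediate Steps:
C = -25
V = 175 (V = -7*(-25) = 175)
D(k, x) = 625 + 4*k (D(k, x) = k*4 + (-25)**2 = 4*k + 625 = 625 + 4*k)
(-20 + sqrt(-10 + V))*D(7, -4) = (-20 + sqrt(-10 + 175))*(625 + 4*7) = (-20 + sqrt(165))*(625 + 28) = (-20 + sqrt(165))*653 = -13060 + 653*sqrt(165)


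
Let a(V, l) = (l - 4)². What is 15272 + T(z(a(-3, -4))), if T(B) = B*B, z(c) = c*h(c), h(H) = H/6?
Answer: 4331752/9 ≈ 4.8131e+5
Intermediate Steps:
h(H) = H/6 (h(H) = H*(⅙) = H/6)
a(V, l) = (-4 + l)²
z(c) = c²/6 (z(c) = c*(c/6) = c²/6)
T(B) = B²
15272 + T(z(a(-3, -4))) = 15272 + (((-4 - 4)²)²/6)² = 15272 + (((-8)²)²/6)² = 15272 + ((⅙)*64²)² = 15272 + ((⅙)*4096)² = 15272 + (2048/3)² = 15272 + 4194304/9 = 4331752/9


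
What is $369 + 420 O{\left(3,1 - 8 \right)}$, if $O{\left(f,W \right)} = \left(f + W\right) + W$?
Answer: $-4251$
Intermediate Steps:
$O{\left(f,W \right)} = f + 2 W$ ($O{\left(f,W \right)} = \left(W + f\right) + W = f + 2 W$)
$369 + 420 O{\left(3,1 - 8 \right)} = 369 + 420 \left(3 + 2 \left(1 - 8\right)\right) = 369 + 420 \left(3 + 2 \left(-7\right)\right) = 369 + 420 \left(3 - 14\right) = 369 + 420 \left(-11\right) = 369 - 4620 = -4251$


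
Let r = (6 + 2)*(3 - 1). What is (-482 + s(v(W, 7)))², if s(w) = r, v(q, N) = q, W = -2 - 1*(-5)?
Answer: 217156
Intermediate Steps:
W = 3 (W = -2 + 5 = 3)
r = 16 (r = 8*2 = 16)
s(w) = 16
(-482 + s(v(W, 7)))² = (-482 + 16)² = (-466)² = 217156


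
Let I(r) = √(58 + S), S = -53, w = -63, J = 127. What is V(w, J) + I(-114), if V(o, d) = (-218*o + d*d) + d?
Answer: 29990 + √5 ≈ 29992.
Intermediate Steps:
V(o, d) = d + d² - 218*o (V(o, d) = (-218*o + d²) + d = (d² - 218*o) + d = d + d² - 218*o)
I(r) = √5 (I(r) = √(58 - 53) = √5)
V(w, J) + I(-114) = (127 + 127² - 218*(-63)) + √5 = (127 + 16129 + 13734) + √5 = 29990 + √5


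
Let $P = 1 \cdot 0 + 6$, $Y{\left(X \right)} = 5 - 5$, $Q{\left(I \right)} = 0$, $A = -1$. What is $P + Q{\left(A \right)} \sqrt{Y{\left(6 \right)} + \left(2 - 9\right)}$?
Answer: $6$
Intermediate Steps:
$Y{\left(X \right)} = 0$ ($Y{\left(X \right)} = 5 - 5 = 0$)
$P = 6$ ($P = 0 + 6 = 6$)
$P + Q{\left(A \right)} \sqrt{Y{\left(6 \right)} + \left(2 - 9\right)} = 6 + 0 \sqrt{0 + \left(2 - 9\right)} = 6 + 0 \sqrt{0 - 7} = 6 + 0 \sqrt{-7} = 6 + 0 i \sqrt{7} = 6 + 0 = 6$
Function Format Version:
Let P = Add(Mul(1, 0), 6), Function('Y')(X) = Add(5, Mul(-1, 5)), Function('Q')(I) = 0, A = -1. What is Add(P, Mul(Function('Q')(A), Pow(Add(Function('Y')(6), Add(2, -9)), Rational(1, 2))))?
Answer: 6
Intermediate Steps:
Function('Y')(X) = 0 (Function('Y')(X) = Add(5, -5) = 0)
P = 6 (P = Add(0, 6) = 6)
Add(P, Mul(Function('Q')(A), Pow(Add(Function('Y')(6), Add(2, -9)), Rational(1, 2)))) = Add(6, Mul(0, Pow(Add(0, Add(2, -9)), Rational(1, 2)))) = Add(6, Mul(0, Pow(Add(0, -7), Rational(1, 2)))) = Add(6, Mul(0, Pow(-7, Rational(1, 2)))) = Add(6, Mul(0, Mul(I, Pow(7, Rational(1, 2))))) = Add(6, 0) = 6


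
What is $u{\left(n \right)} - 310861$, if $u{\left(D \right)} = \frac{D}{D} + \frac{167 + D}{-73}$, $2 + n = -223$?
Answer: $- \frac{22692722}{73} \approx -3.1086 \cdot 10^{5}$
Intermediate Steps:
$n = -225$ ($n = -2 - 223 = -225$)
$u{\left(D \right)} = - \frac{94}{73} - \frac{D}{73}$ ($u{\left(D \right)} = 1 + \left(167 + D\right) \left(- \frac{1}{73}\right) = 1 - \left(\frac{167}{73} + \frac{D}{73}\right) = - \frac{94}{73} - \frac{D}{73}$)
$u{\left(n \right)} - 310861 = \left(- \frac{94}{73} - - \frac{225}{73}\right) - 310861 = \left(- \frac{94}{73} + \frac{225}{73}\right) - 310861 = \frac{131}{73} - 310861 = - \frac{22692722}{73}$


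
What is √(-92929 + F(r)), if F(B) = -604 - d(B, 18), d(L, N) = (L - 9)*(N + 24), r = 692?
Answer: I*√122219 ≈ 349.6*I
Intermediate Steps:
d(L, N) = (-9 + L)*(24 + N)
F(B) = -226 - 42*B (F(B) = -604 - (-216 - 9*18 + 24*B + B*18) = -604 - (-216 - 162 + 24*B + 18*B) = -604 - (-378 + 42*B) = -604 + (378 - 42*B) = -226 - 42*B)
√(-92929 + F(r)) = √(-92929 + (-226 - 42*692)) = √(-92929 + (-226 - 29064)) = √(-92929 - 29290) = √(-122219) = I*√122219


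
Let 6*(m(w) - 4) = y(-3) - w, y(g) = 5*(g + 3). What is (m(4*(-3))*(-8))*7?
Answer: -336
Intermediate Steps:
y(g) = 15 + 5*g (y(g) = 5*(3 + g) = 15 + 5*g)
m(w) = 4 - w/6 (m(w) = 4 + ((15 + 5*(-3)) - w)/6 = 4 + ((15 - 15) - w)/6 = 4 + (0 - w)/6 = 4 + (-w)/6 = 4 - w/6)
(m(4*(-3))*(-8))*7 = ((4 - 2*(-3)/3)*(-8))*7 = ((4 - ⅙*(-12))*(-8))*7 = ((4 + 2)*(-8))*7 = (6*(-8))*7 = -48*7 = -336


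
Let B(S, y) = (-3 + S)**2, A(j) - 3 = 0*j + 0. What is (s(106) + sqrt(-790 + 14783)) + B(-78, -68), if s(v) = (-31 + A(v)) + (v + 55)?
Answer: 6694 + sqrt(13993) ≈ 6812.3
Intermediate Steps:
A(j) = 3 (A(j) = 3 + (0*j + 0) = 3 + (0 + 0) = 3 + 0 = 3)
s(v) = 27 + v (s(v) = (-31 + 3) + (v + 55) = -28 + (55 + v) = 27 + v)
(s(106) + sqrt(-790 + 14783)) + B(-78, -68) = ((27 + 106) + sqrt(-790 + 14783)) + (-3 - 78)**2 = (133 + sqrt(13993)) + (-81)**2 = (133 + sqrt(13993)) + 6561 = 6694 + sqrt(13993)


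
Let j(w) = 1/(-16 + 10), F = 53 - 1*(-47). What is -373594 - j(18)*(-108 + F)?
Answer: -1120786/3 ≈ -3.7360e+5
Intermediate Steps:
F = 100 (F = 53 + 47 = 100)
j(w) = -⅙ (j(w) = 1/(-6) = -⅙)
-373594 - j(18)*(-108 + F) = -373594 - (-1)*(-108 + 100)/6 = -373594 - (-1)*(-8)/6 = -373594 - 1*4/3 = -373594 - 4/3 = -1120786/3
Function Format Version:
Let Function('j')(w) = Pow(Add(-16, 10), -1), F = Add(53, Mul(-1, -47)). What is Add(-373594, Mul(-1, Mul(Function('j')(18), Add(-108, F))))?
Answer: Rational(-1120786, 3) ≈ -3.7360e+5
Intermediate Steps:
F = 100 (F = Add(53, 47) = 100)
Function('j')(w) = Rational(-1, 6) (Function('j')(w) = Pow(-6, -1) = Rational(-1, 6))
Add(-373594, Mul(-1, Mul(Function('j')(18), Add(-108, F)))) = Add(-373594, Mul(-1, Mul(Rational(-1, 6), Add(-108, 100)))) = Add(-373594, Mul(-1, Mul(Rational(-1, 6), -8))) = Add(-373594, Mul(-1, Rational(4, 3))) = Add(-373594, Rational(-4, 3)) = Rational(-1120786, 3)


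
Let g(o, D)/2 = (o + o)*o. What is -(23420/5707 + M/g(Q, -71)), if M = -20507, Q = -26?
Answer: 4131213/1187056 ≈ 3.4802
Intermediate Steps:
g(o, D) = 4*o² (g(o, D) = 2*((o + o)*o) = 2*((2*o)*o) = 2*(2*o²) = 4*o²)
-(23420/5707 + M/g(Q, -71)) = -(23420/5707 - 20507/(4*(-26)²)) = -(23420*(1/5707) - 20507/(4*676)) = -(23420/5707 - 20507/2704) = -1*(-4131213/1187056) = 4131213/1187056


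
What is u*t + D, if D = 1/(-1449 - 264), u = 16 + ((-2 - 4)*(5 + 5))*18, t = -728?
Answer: 1326876095/1713 ≈ 7.7459e+5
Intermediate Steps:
u = -1064 (u = 16 - 6*10*18 = 16 - 60*18 = 16 - 1080 = -1064)
D = -1/1713 (D = 1/(-1713) = -1/1713 ≈ -0.00058377)
u*t + D = -1064*(-728) - 1/1713 = 774592 - 1/1713 = 1326876095/1713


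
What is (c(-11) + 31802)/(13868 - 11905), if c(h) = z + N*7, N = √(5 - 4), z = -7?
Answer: 31802/1963 ≈ 16.201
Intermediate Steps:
N = 1 (N = √1 = 1)
c(h) = 0 (c(h) = -7 + 1*7 = -7 + 7 = 0)
(c(-11) + 31802)/(13868 - 11905) = (0 + 31802)/(13868 - 11905) = 31802/1963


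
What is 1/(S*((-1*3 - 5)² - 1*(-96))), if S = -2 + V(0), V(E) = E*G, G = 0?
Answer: -1/320 ≈ -0.0031250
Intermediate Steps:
V(E) = 0 (V(E) = E*0 = 0)
S = -2 (S = -2 + 0 = -2)
1/(S*((-1*3 - 5)² - 1*(-96))) = 1/(-2*((-1*3 - 5)² - 1*(-96))) = 1/(-2*((-3 - 5)² + 96)) = 1/(-2*((-8)² + 96)) = 1/(-2*(64 + 96)) = 1/(-2*160) = 1/(-320) = -1/320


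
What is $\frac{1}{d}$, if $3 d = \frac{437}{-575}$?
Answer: $- \frac{75}{19} \approx -3.9474$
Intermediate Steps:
$d = - \frac{19}{75}$ ($d = \frac{437 \frac{1}{-575}}{3} = \frac{437 \left(- \frac{1}{575}\right)}{3} = \frac{1}{3} \left(- \frac{19}{25}\right) = - \frac{19}{75} \approx -0.25333$)
$\frac{1}{d} = \frac{1}{- \frac{19}{75}} = - \frac{75}{19}$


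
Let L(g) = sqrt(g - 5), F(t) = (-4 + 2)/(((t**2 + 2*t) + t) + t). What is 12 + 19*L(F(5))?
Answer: 12 + 19*I*sqrt(1135)/15 ≈ 12.0 + 42.674*I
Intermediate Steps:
F(t) = -2/(t**2 + 4*t) (F(t) = -2/((t**2 + 3*t) + t) = -2/(t**2 + 4*t))
L(g) = sqrt(-5 + g)
12 + 19*L(F(5)) = 12 + 19*sqrt(-5 - 2/(5*(4 + 5))) = 12 + 19*sqrt(-5 - 2*1/5/9) = 12 + 19*sqrt(-5 - 2*1/5*1/9) = 12 + 19*sqrt(-5 - 2/45) = 12 + 19*sqrt(-227/45) = 12 + 19*(I*sqrt(1135)/15) = 12 + 19*I*sqrt(1135)/15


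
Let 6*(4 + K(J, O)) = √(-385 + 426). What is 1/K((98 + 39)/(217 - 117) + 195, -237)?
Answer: -144/535 - 6*√41/535 ≈ -0.34097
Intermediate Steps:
K(J, O) = -4 + √41/6 (K(J, O) = -4 + √(-385 + 426)/6 = -4 + √41/6)
1/K((98 + 39)/(217 - 117) + 195, -237) = 1/(-4 + √41/6)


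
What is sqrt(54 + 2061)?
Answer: 3*sqrt(235) ≈ 45.989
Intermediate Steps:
sqrt(54 + 2061) = sqrt(2115) = 3*sqrt(235)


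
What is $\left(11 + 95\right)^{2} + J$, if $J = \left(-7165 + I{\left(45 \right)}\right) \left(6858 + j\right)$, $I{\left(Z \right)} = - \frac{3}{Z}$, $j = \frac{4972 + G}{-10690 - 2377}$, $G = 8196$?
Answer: $- \frac{9627681465188}{196005} \approx -4.912 \cdot 10^{7}$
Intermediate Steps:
$j = - \frac{13168}{13067}$ ($j = \frac{4972 + 8196}{-10690 - 2377} = \frac{13168}{-13067} = 13168 \left(- \frac{1}{13067}\right) = - \frac{13168}{13067} \approx -1.0077$)
$J = - \frac{9629883777368}{196005}$ ($J = \left(-7165 - \frac{3}{45}\right) \left(6858 - \frac{13168}{13067}\right) = \left(-7165 - \frac{1}{15}\right) \frac{89600318}{13067} = \left(- \frac{107476}{15}\right) \frac{89600318}{13067} = - \frac{9629883777368}{196005} \approx -4.9131 \cdot 10^{7}$)
$\left(11 + 95\right)^{2} + J = \left(11 + 95\right)^{2} - \frac{9629883777368}{196005} = 106^{2} - \frac{9629883777368}{196005} = 11236 - \frac{9629883777368}{196005} = - \frac{9627681465188}{196005}$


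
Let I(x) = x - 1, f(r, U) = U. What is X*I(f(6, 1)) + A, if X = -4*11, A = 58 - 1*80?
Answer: -22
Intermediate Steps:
A = -22 (A = 58 - 80 = -22)
X = -44
I(x) = -1 + x
X*I(f(6, 1)) + A = -44*(-1 + 1) - 22 = -44*0 - 22 = 0 - 22 = -22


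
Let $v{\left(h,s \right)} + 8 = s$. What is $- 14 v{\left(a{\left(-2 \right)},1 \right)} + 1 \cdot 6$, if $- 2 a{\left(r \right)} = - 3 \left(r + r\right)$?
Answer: $104$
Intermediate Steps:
$a{\left(r \right)} = 3 r$ ($a{\left(r \right)} = - \frac{\left(-3\right) \left(r + r\right)}{2} = - \frac{\left(-3\right) 2 r}{2} = - \frac{\left(-6\right) r}{2} = 3 r$)
$v{\left(h,s \right)} = -8 + s$
$- 14 v{\left(a{\left(-2 \right)},1 \right)} + 1 \cdot 6 = - 14 \left(-8 + 1\right) + 1 \cdot 6 = \left(-14\right) \left(-7\right) + 6 = 98 + 6 = 104$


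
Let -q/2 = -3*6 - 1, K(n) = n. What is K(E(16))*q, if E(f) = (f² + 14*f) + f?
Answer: 18848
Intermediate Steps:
E(f) = f² + 15*f
q = 38 (q = -2*(-3*6 - 1) = -2*(-18 - 1) = -2*(-19) = 38)
K(E(16))*q = (16*(15 + 16))*38 = (16*31)*38 = 496*38 = 18848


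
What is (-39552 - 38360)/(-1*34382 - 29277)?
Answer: 77912/63659 ≈ 1.2239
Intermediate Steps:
(-39552 - 38360)/(-1*34382 - 29277) = -77912/(-34382 - 29277) = -77912/(-63659) = -77912*(-1/63659) = 77912/63659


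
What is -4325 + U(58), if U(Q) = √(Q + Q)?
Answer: -4325 + 2*√29 ≈ -4314.2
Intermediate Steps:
U(Q) = √2*√Q (U(Q) = √(2*Q) = √2*√Q)
-4325 + U(58) = -4325 + √2*√58 = -4325 + 2*√29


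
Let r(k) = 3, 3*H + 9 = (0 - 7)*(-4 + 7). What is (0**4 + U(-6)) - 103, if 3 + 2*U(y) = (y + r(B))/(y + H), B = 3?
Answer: -3341/32 ≈ -104.41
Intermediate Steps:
H = -10 (H = -3 + ((0 - 7)*(-4 + 7))/3 = -3 + (-7*3)/3 = -3 + (1/3)*(-21) = -3 - 7 = -10)
U(y) = -3/2 + (3 + y)/(2*(-10 + y)) (U(y) = -3/2 + ((y + 3)/(y - 10))/2 = -3/2 + ((3 + y)/(-10 + y))/2 = -3/2 + (3 + y)/(2*(-10 + y)))
(0**4 + U(-6)) - 103 = (0**4 + (33/2 - 1*(-6))/(-10 - 6)) - 103 = (0 + (33/2 + 6)/(-16)) - 103 = (0 - 1/16*45/2) - 103 = (0 - 45/32) - 103 = -45/32 - 103 = -3341/32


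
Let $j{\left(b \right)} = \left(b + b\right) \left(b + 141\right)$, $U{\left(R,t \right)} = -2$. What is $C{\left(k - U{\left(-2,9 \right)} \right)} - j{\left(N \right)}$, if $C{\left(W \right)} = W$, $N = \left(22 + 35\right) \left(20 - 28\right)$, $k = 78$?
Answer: $-287200$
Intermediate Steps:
$N = -456$ ($N = 57 \left(-8\right) = -456$)
$j{\left(b \right)} = 2 b \left(141 + b\right)$
$C{\left(k - U{\left(-2,9 \right)} \right)} - j{\left(N \right)} = \left(78 - -2\right) - 2 \left(-456\right) \left(141 - 456\right) = \left(78 + 2\right) - 2 \left(-456\right) \left(-315\right) = 80 - 287280 = -287200$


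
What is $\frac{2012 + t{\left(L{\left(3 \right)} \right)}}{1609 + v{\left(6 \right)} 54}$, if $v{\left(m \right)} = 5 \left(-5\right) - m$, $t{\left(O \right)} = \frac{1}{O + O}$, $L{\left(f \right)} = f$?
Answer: $- \frac{12073}{390} \approx -30.956$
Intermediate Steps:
$t{\left(O \right)} = \frac{1}{2 O}$
$v{\left(m \right)} = -25 - m$
$\frac{2012 + t{\left(L{\left(3 \right)} \right)}}{1609 + v{\left(6 \right)} 54} = \frac{2012 + \frac{1}{2 \cdot 3}}{1609 + \left(-25 - 6\right) 54} = \frac{2012 + \frac{1}{2} \cdot \frac{1}{3}}{1609 + \left(-25 - 6\right) 54} = \frac{2012 + \frac{1}{6}}{1609 - 1674} = \frac{12073}{6 \left(1609 - 1674\right)} = \frac{12073}{6 \left(-65\right)} = \frac{12073}{6} \left(- \frac{1}{65}\right) = - \frac{12073}{390}$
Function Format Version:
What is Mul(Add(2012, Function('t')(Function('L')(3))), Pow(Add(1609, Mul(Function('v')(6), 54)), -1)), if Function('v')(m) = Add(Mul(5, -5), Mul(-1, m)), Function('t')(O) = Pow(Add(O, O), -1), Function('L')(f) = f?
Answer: Rational(-12073, 390) ≈ -30.956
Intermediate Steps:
Function('t')(O) = Mul(Rational(1, 2), Pow(O, -1)) (Function('t')(O) = Pow(Mul(2, O), -1) = Mul(Rational(1, 2), Pow(O, -1)))
Function('v')(m) = Add(-25, Mul(-1, m))
Mul(Add(2012, Function('t')(Function('L')(3))), Pow(Add(1609, Mul(Function('v')(6), 54)), -1)) = Mul(Add(2012, Mul(Rational(1, 2), Pow(3, -1))), Pow(Add(1609, Mul(Add(-25, Mul(-1, 6)), 54)), -1)) = Mul(Add(2012, Mul(Rational(1, 2), Rational(1, 3))), Pow(Add(1609, Mul(Add(-25, -6), 54)), -1)) = Mul(Add(2012, Rational(1, 6)), Pow(Add(1609, Mul(-31, 54)), -1)) = Mul(Rational(12073, 6), Pow(Add(1609, -1674), -1)) = Mul(Rational(12073, 6), Pow(-65, -1)) = Mul(Rational(12073, 6), Rational(-1, 65)) = Rational(-12073, 390)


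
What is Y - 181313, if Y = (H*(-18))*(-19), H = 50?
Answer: -164213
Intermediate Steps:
Y = 17100 (Y = (50*(-18))*(-19) = -900*(-19) = 17100)
Y - 181313 = 17100 - 181313 = -164213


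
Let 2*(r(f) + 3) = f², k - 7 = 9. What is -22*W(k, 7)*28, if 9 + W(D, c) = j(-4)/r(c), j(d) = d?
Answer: 243320/43 ≈ 5658.6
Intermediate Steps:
k = 16 (k = 7 + 9 = 16)
r(f) = -3 + f²/2
W(D, c) = -9 - 4/(-3 + c²/2)
-22*W(k, 7)*28 = -22*(46 - 9*7²)/(-6 + 7²)*28 = -22*(46 - 9*49)/(-6 + 49)*28 = -22*(46 - 441)/43*28 = -22*(-395)/43*28 = -22*(-395/43)*28 = (8690/43)*28 = 243320/43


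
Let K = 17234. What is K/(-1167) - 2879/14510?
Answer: -253425133/16933170 ≈ -14.966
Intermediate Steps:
K/(-1167) - 2879/14510 = 17234/(-1167) - 2879/14510 = 17234*(-1/1167) - 2879*1/14510 = -17234/1167 - 2879/14510 = -253425133/16933170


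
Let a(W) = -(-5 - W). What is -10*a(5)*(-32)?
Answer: 3200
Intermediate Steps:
a(W) = 5 + W
-10*a(5)*(-32) = -10*(5 + 5)*(-32) = -10*10*(-32) = -100*(-32) = 3200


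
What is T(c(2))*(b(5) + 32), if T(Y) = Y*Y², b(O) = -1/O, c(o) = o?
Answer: 1272/5 ≈ 254.40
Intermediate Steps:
T(Y) = Y³
T(c(2))*(b(5) + 32) = 2³*(-1/5 + 32) = 8*(-1*⅕ + 32) = 8*(-⅕ + 32) = 8*(159/5) = 1272/5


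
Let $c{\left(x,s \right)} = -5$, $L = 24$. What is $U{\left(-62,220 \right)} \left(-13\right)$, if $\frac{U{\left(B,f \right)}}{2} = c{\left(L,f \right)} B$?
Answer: $-8060$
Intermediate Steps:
$U{\left(B,f \right)} = - 10 B$ ($U{\left(B,f \right)} = 2 \left(- 5 B\right) = - 10 B$)
$U{\left(-62,220 \right)} \left(-13\right) = \left(-10\right) \left(-62\right) \left(-13\right) = 620 \left(-13\right) = -8060$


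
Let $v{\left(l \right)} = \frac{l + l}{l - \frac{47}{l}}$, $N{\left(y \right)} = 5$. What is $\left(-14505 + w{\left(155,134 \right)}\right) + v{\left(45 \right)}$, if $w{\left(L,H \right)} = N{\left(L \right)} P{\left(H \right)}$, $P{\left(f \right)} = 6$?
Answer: $- \frac{14313750}{989} \approx -14473.0$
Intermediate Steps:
$w{\left(L,H \right)} = 30$ ($w{\left(L,H \right)} = 5 \cdot 6 = 30$)
$v{\left(l \right)} = \frac{2 l}{l - \frac{47}{l}}$
$\left(-14505 + w{\left(155,134 \right)}\right) + v{\left(45 \right)} = \left(-14505 + 30\right) + \frac{2 \cdot 45^{2}}{-47 + 45^{2}} = -14475 + 2 \cdot 2025 \frac{1}{-47 + 2025} = -14475 + 2 \cdot 2025 \cdot \frac{1}{1978} = -14475 + \frac{2025}{989} = - \frac{14313750}{989}$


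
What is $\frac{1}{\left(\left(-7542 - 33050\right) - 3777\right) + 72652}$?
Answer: $\frac{1}{28283} \approx 3.5357 \cdot 10^{-5}$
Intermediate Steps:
$\frac{1}{\left(\left(-7542 - 33050\right) - 3777\right) + 72652} = \frac{1}{\left(-40592 - 3777\right) + 72652} = \frac{1}{-44369 + 72652} = \frac{1}{28283}$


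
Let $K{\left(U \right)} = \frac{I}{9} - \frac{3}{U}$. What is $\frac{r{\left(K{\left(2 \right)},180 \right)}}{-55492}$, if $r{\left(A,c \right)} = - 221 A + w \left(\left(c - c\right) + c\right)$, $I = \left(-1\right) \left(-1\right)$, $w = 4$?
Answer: $- \frac{18485}{998856} \approx -0.018506$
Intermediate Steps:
$I = 1$
$K{\left(U \right)} = \frac{1}{9} - \frac{3}{U}$ ($K{\left(U \right)} = 1 \cdot \frac{1}{9} - \frac{3}{U} = \frac{1}{9} - \frac{3}{U}$)
$r{\left(A,c \right)} = - 221 A + 4 c$ ($r{\left(A,c \right)} = - 221 A + 4 \left(\left(c - c\right) + c\right) = - 221 A + 4 \left(0 + c\right) = - 221 A + 4 c$)
$\frac{r{\left(K{\left(2 \right)},180 \right)}}{-55492} = \frac{- 221 \frac{-27 + 2}{9 \cdot 2} + 4 \cdot 180}{-55492} = \left(- 221 \cdot \frac{1}{9} \cdot \frac{1}{2} \left(-25\right) + 720\right) \left(- \frac{1}{55492}\right) = \left(\left(-221\right) \left(- \frac{25}{18}\right) + 720\right) \left(- \frac{1}{55492}\right) = \left(\frac{5525}{18} + 720\right) \left(- \frac{1}{55492}\right) = \frac{18485}{18} \left(- \frac{1}{55492}\right) = - \frac{18485}{998856}$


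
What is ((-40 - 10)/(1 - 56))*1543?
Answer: 15430/11 ≈ 1402.7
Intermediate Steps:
((-40 - 10)/(1 - 56))*1543 = -50/(-55)*1543 = -50*(-1/55)*1543 = (10/11)*1543 = 15430/11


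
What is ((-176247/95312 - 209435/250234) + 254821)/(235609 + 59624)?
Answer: 3038746999070525/3520698253980432 ≈ 0.86311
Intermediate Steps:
((-176247/95312 - 209435/250234) + 254821)/(235609 + 59624) = ((-176247*1/95312 - 209435*1/250234) + 254821)/295233 = ((-176247/95312 - 209435/250234) + 254821)*(1/295233) = (-32032330259/11925151504 + 254821)*(1/295233) = (3038746999070525/11925151504)*(1/295233) = 3038746999070525/3520698253980432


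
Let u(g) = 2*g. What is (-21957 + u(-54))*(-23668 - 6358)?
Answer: 662523690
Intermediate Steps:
(-21957 + u(-54))*(-23668 - 6358) = (-21957 + 2*(-54))*(-23668 - 6358) = (-21957 - 108)*(-30026) = -22065*(-30026) = 662523690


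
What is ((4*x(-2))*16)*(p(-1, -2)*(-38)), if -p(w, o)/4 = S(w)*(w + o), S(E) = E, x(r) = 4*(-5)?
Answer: -583680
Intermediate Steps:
x(r) = -20
p(w, o) = -4*w*(o + w) (p(w, o) = -4*w*(w + o) = -4*w*(o + w))
((4*x(-2))*16)*(p(-1, -2)*(-38)) = ((4*(-20))*16)*(-4*(-1)*(-2 - 1)*(-38)) = (-80*16)*(-4*(-1)*(-3)*(-38)) = -(-15360)*(-38) = -1280*456 = -583680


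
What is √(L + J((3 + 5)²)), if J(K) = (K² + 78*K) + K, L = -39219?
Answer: I*√30067 ≈ 173.4*I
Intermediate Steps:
J(K) = K² + 79*K
√(L + J((3 + 5)²)) = √(-39219 + (3 + 5)²*(79 + (3 + 5)²)) = √(-39219 + 8²*(79 + 8²)) = √(-39219 + 64*(79 + 64)) = √(-39219 + 64*143) = √(-39219 + 9152) = √(-30067) = I*√30067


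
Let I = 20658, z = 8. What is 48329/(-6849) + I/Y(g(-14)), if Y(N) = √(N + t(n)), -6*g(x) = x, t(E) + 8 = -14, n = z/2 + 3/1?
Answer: -48329/6849 - 20658*I*√177/59 ≈ -7.0564 - 4658.3*I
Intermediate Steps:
n = 7 (n = 8/2 + 3/1 = 8*(½) + 3*1 = 4 + 3 = 7)
t(E) = -22 (t(E) = -8 - 14 = -22)
g(x) = -x/6
Y(N) = √(-22 + N) (Y(N) = √(N - 22) = √(-22 + N))
48329/(-6849) + I/Y(g(-14)) = 48329/(-6849) + 20658/(√(-22 - ⅙*(-14))) = 48329*(-1/6849) + 20658/(√(-22 + 7/3)) = -48329/6849 + 20658/(√(-59/3)) = -48329/6849 + 20658/((I*√177/3)) = -48329/6849 + 20658*(-I*√177/59) = -48329/6849 - 20658*I*√177/59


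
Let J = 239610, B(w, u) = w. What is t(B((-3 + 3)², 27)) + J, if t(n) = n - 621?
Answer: 238989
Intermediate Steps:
t(n) = -621 + n
t(B((-3 + 3)², 27)) + J = (-621 + (-3 + 3)²) + 239610 = (-621 + 0²) + 239610 = (-621 + 0) + 239610 = -621 + 239610 = 238989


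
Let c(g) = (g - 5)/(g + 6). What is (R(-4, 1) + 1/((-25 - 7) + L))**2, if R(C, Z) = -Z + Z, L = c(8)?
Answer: 196/198025 ≈ 0.00098977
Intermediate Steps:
c(g) = (-5 + g)/(6 + g)
L = 3/14 (L = (-5 + 8)/(6 + 8) = 3/14 ≈ 0.21429)
R(C, Z) = 0
(R(-4, 1) + 1/((-25 - 7) + L))**2 = (0 + 1/((-25 - 7) + 3/14))**2 = (0 + 1/(-32 + 3/14))**2 = (0 + 1/(-445/14))**2 = (0 - 14/445)**2 = (-14/445)**2 = 196/198025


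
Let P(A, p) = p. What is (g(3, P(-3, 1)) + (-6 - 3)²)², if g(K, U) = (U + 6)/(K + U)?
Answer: 109561/16 ≈ 6847.6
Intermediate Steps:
g(K, U) = (6 + U)/(K + U)
(g(3, P(-3, 1)) + (-6 - 3)²)² = ((6 + 1)/(3 + 1) + (-6 - 3)²)² = (7/4 + (-9)²)² = ((¼)*7 + 81)² = (7/4 + 81)² = (331/4)² = 109561/16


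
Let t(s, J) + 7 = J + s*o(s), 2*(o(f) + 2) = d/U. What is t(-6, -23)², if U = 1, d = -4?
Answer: 36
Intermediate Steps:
o(f) = -4 (o(f) = -2 + (-4/1)/2 = -2 + (-4*1)/2 = -2 + (½)*(-4) = -2 - 2 = -4)
t(s, J) = -7 + J - 4*s (t(s, J) = -7 + (J + s*(-4)) = -7 + (J - 4*s) = -7 + J - 4*s)
t(-6, -23)² = (-7 - 23 - 4*(-6))² = (-7 - 23 + 24)² = (-6)² = 36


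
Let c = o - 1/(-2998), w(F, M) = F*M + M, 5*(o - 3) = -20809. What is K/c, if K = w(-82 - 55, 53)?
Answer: 108047920/62340407 ≈ 1.7332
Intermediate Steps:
o = -20794/5 (o = 3 + (1/5)*(-20809) = 3 - 20809/5 = -20794/5 ≈ -4158.8)
w(F, M) = M + F*M
K = -7208 (K = 53*(1 + (-82 - 55)) = 53*(1 - 137) = 53*(-136) = -7208)
c = -62340407/14990 (c = -20794/5 - 1/(-2998) = -20794/5 - 1*(-1/2998) = -20794/5 + 1/2998 = -62340407/14990 ≈ -4158.8)
K/c = -7208/(-62340407/14990) = -7208*(-14990/62340407) = 108047920/62340407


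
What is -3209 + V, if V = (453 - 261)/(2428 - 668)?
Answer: -176489/55 ≈ -3208.9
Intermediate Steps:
V = 6/55 (V = 192/1760 = 192*(1/1760) = 6/55 ≈ 0.10909)
-3209 + V = -3209 + 6/55 = -176489/55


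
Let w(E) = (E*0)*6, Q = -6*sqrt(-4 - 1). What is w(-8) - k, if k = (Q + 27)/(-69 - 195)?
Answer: 9/88 - I*sqrt(5)/44 ≈ 0.10227 - 0.05082*I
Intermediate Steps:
Q = -6*I*sqrt(5) ≈ -13.416*I
w(E) = 0 (w(E) = 0*6 = 0)
k = -9/88 + I*sqrt(5)/44 (k = (-6*I*sqrt(5) + 27)/(-69 - 195) = (27 - 6*I*sqrt(5))/(-264) = (27 - 6*I*sqrt(5))*(-1/264) = -9/88 + I*sqrt(5)/44 ≈ -0.10227 + 0.05082*I)
w(-8) - k = 0 - (-9/88 + I*sqrt(5)/44) = 0 + (9/88 - I*sqrt(5)/44) = 9/88 - I*sqrt(5)/44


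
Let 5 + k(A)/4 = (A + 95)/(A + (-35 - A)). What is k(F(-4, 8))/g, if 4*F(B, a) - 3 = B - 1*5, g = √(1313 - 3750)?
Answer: 1074*I*√2437/85295 ≈ 0.6216*I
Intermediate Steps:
g = I*√2437 (g = √(-2437) = I*√2437 ≈ 49.366*I)
F(B, a) = -½ + B/4 (F(B, a) = ¾ + (B - 1*5)/4 = ¾ + (B - 5)/4 = ¾ + (-5 + B)/4 = ¾ + (-5/4 + B/4) = -½ + B/4)
k(A) = -216/7 - 4*A/35 (k(A) = -20 + 4*((A + 95)/(A + (-35 - A))) = -20 + 4*((95 + A)/(-35)) = -20 + 4*((95 + A)*(-1/35)) = -20 + 4*(-19/7 - A/35) = -20 + (-76/7 - 4*A/35) = -216/7 - 4*A/35)
k(F(-4, 8))/g = (-216/7 - 4*(-½ + (¼)*(-4))/35)/((I*√2437)) = (-216/7 - 4*(-½ - 1)/35)*(-I*√2437/2437) = (-216/7 - 4/35*(-3/2))*(-I*√2437/2437) = (-216/7 + 6/35)*(-I*√2437/2437) = -(-1074)*I*√2437/85295 = 1074*I*√2437/85295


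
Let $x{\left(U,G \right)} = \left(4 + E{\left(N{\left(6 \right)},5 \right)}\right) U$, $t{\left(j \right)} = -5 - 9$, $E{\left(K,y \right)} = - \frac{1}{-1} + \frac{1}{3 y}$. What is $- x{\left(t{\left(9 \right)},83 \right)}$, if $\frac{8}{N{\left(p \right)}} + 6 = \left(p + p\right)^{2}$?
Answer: $\frac{1064}{15} \approx 70.933$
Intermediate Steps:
$N{\left(p \right)} = \frac{8}{-6 + 4 p^{2}}$ ($N{\left(p \right)} = \frac{8}{-6 + \left(p + p\right)^{2}} = \frac{8}{-6 + \left(2 p\right)^{2}} = \frac{8}{-6 + 4 p^{2}}$)
$E{\left(K,y \right)} = 1 + \frac{1}{3 y}$ ($E{\left(K,y \right)} = \left(-1\right) \left(-1\right) + \frac{1}{3 y} = 1 + \frac{1}{3 y}$)
$t{\left(j \right)} = -14$ ($t{\left(j \right)} = -5 - 9 = -14$)
$x{\left(U,G \right)} = \frac{76 U}{15}$ ($x{\left(U,G \right)} = \left(4 + \frac{\frac{1}{3} + 5}{5}\right) U = \left(4 + \frac{1}{5} \cdot \frac{16}{3}\right) U = \left(4 + \frac{16}{15}\right) U = \frac{76 U}{15}$)
$- x{\left(t{\left(9 \right)},83 \right)} = - \frac{76 \left(-14\right)}{15} = \left(-1\right) \left(- \frac{1064}{15}\right) = \frac{1064}{15}$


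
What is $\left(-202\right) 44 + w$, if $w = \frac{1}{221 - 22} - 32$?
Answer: $- \frac{1775079}{199} \approx -8920.0$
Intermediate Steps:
$w = - \frac{6367}{199}$ ($w = \frac{1}{199} - 32 = - \frac{6367}{199} \approx -31.995$)
$\left(-202\right) 44 + w = \left(-202\right) 44 - \frac{6367}{199} = -8888 - \frac{6367}{199} = - \frac{1775079}{199}$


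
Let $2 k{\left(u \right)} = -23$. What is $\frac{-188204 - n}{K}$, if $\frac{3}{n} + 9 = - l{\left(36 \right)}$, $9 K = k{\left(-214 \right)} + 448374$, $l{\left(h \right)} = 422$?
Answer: $- \frac{1460086578}{386488475} \approx -3.7778$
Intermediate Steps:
$k{\left(u \right)} = - \frac{23}{2}$ ($k{\left(u \right)} = \frac{1}{2} \left(-23\right) = - \frac{23}{2}$)
$K = \frac{896725}{18}$ ($K = \frac{- \frac{23}{2} + 448374}{9} = \frac{1}{9} \cdot \frac{896725}{2} = \frac{896725}{18} \approx 49818.0$)
$n = - \frac{3}{431}$ ($n = \frac{3}{-9 - 422} = \frac{3}{-431} = 3 \left(- \frac{1}{431}\right) = - \frac{3}{431} \approx -0.0069606$)
$\frac{-188204 - n}{K} = \frac{-188204 - - \frac{3}{431}}{\frac{896725}{18}} = \left(-188204 + \frac{3}{431}\right) \frac{18}{896725} = \left(- \frac{81115921}{431}\right) \frac{18}{896725} = - \frac{1460086578}{386488475}$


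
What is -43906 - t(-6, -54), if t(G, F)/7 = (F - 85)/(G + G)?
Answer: -527845/12 ≈ -43987.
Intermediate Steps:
t(G, F) = 7*(-85 + F)/(2*G) (t(G, F) = 7*((F - 85)/(G + G)) = 7*((-85 + F)/((2*G))) = 7*((-85 + F)*(1/(2*G))) = 7*((-85 + F)/(2*G)) = 7*(-85 + F)/(2*G))
-43906 - t(-6, -54) = -43906 - 7*(-85 - 54)/(2*(-6)) = -43906 - 7*(-1)*(-139)/(2*6) = -43906 - 1*973/12 = -43906 - 973/12 = -527845/12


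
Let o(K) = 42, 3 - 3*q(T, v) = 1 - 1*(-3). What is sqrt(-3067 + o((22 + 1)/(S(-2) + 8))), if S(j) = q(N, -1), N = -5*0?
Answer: 55*I ≈ 55.0*I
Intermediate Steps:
N = 0
q(T, v) = -1/3 (q(T, v) = 1 - (1 - 1*(-3))/3 = 1 - (1 + 3)/3 = 1 - 1/3*4 = 1 - 4/3 = -1/3)
S(j) = -1/3
sqrt(-3067 + o((22 + 1)/(S(-2) + 8))) = sqrt(-3067 + 42) = sqrt(-3025) = 55*I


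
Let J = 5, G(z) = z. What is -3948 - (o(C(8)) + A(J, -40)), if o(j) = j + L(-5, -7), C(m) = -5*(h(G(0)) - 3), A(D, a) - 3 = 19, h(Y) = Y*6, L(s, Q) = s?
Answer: -3980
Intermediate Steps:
h(Y) = 6*Y
A(D, a) = 22 (A(D, a) = 3 + 19 = 22)
C(m) = 15 (C(m) = -5*(6*0 - 3) = -5*(0 - 3) = -5*(-3) = 15)
o(j) = -5 + j (o(j) = j - 5 = -5 + j)
-3948 - (o(C(8)) + A(J, -40)) = -3948 - ((-5 + 15) + 22) = -3948 - (10 + 22) = -3948 - 1*32 = -3948 - 32 = -3980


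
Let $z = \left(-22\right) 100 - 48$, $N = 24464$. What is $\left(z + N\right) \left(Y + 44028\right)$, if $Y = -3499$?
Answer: $900392264$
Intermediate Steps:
$z = -2248$ ($z = -2200 - 48 = -2248$)
$\left(z + N\right) \left(Y + 44028\right) = \left(-2248 + 24464\right) \left(-3499 + 44028\right) = 22216 \cdot 40529 = 900392264$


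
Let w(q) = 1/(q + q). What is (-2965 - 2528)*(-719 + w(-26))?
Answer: 205377777/52 ≈ 3.9496e+6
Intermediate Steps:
w(q) = 1/(2*q)
(-2965 - 2528)*(-719 + w(-26)) = (-2965 - 2528)*(-719 + (½)/(-26)) = -5493*(-719 + (½)*(-1/26)) = -5493*(-719 - 1/52) = -5493*(-37389/52) = 205377777/52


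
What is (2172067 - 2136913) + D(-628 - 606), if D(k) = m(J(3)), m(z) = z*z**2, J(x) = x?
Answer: 35181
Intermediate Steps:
m(z) = z**3
D(k) = 27 (D(k) = 3**3 = 27)
(2172067 - 2136913) + D(-628 - 606) = (2172067 - 2136913) + 27 = 35154 + 27 = 35181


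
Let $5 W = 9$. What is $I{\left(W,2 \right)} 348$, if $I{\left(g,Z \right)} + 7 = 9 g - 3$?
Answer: $\frac{10788}{5} \approx 2157.6$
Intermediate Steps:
$W = \frac{9}{5}$ ($W = \frac{1}{5} \cdot 9 = \frac{9}{5} \approx 1.8$)
$I{\left(g,Z \right)} = -10 + 9 g$ ($I{\left(g,Z \right)} = -7 + \left(9 g - 3\right) = -7 + \left(-3 + 9 g\right) = -10 + 9 g$)
$I{\left(W,2 \right)} 348 = \left(-10 + 9 \cdot \frac{9}{5}\right) 348 = \left(-10 + \frac{81}{5}\right) 348 = \frac{31}{5} \cdot 348 = \frac{10788}{5}$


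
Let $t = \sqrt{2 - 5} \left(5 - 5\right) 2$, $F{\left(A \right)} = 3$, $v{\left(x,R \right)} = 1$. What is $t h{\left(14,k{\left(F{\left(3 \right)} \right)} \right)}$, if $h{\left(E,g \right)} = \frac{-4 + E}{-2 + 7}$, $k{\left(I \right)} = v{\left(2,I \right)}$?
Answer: $0$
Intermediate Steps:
$k{\left(I \right)} = 1$
$h{\left(E,g \right)} = - \frac{4}{5} + \frac{E}{5}$ ($h{\left(E,g \right)} = \frac{-4 + E}{5} = \left(-4 + E\right) \frac{1}{5} = - \frac{4}{5} + \frac{E}{5}$)
$t = 0$ ($t = \sqrt{-3} \left(5 - 5\right) 2 = i \sqrt{3} \cdot 0 \cdot 2 = 0 \cdot 2 = 0$)
$t h{\left(14,k{\left(F{\left(3 \right)} \right)} \right)} = 0 \left(- \frac{4}{5} + \frac{1}{5} \cdot 14\right) = 0 \left(- \frac{4}{5} + \frac{14}{5}\right) = 0 \cdot 2 = 0$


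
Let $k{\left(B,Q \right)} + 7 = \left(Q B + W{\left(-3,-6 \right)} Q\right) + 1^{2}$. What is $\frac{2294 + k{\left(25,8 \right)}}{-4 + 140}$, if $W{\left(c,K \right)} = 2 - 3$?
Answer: $\frac{310}{17} \approx 18.235$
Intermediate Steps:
$W{\left(c,K \right)} = -1$ ($W{\left(c,K \right)} = 2 - 3 = -1$)
$k{\left(B,Q \right)} = -6 - Q + B Q$ ($k{\left(B,Q \right)} = -7 + \left(\left(Q B - Q\right) + 1^{2}\right) = -7 + \left(\left(B Q - Q\right) + 1\right) = -7 + \left(\left(- Q + B Q\right) + 1\right) = -7 + \left(1 - Q + B Q\right) = -6 - Q + B Q$)
$\frac{2294 + k{\left(25,8 \right)}}{-4 + 140} = \frac{2294 - -186}{-4 + 140} = \frac{2294 - -186}{136} = \left(2294 + 186\right) \frac{1}{136} = 2480 \cdot \frac{1}{136} = \frac{310}{17}$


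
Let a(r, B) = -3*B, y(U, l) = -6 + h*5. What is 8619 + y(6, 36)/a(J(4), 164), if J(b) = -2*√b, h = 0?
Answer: 706759/82 ≈ 8619.0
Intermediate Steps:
y(U, l) = -6 (y(U, l) = -6 + 0*5 = -6 + 0 = -6)
8619 + y(6, 36)/a(J(4), 164) = 8619 - 6/((-3*164)) = 8619 - 6/(-492) = 8619 - 6*(-1/492) = 8619 + 1/82 = 706759/82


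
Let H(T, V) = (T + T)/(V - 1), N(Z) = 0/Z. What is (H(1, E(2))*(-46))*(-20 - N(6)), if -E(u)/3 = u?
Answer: -1840/7 ≈ -262.86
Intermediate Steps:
N(Z) = 0
E(u) = -3*u
H(T, V) = 2*T/(-1 + V) (H(T, V) = (2*T)/(-1 + V) = 2*T/(-1 + V))
(H(1, E(2))*(-46))*(-20 - N(6)) = ((2*1/(-1 - 3*2))*(-46))*(-20 - 1*0) = ((2*1/(-1 - 6))*(-46))*(-20 + 0) = ((2*1/(-7))*(-46))*(-20) = ((2*1*(-⅐))*(-46))*(-20) = -2/7*(-46)*(-20) = (92/7)*(-20) = -1840/7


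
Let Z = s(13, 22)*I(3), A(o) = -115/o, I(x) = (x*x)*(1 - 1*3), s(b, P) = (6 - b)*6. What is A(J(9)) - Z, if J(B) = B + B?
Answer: -13723/18 ≈ -762.39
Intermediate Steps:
s(b, P) = 36 - 6*b
I(x) = -2*x**2 (I(x) = x**2*(1 - 3) = x**2*(-2) = -2*x**2)
J(B) = 2*B
Z = 756 (Z = (36 - 6*13)*(-2*3**2) = (36 - 78)*(-2*9) = -42*(-18) = 756)
A(J(9)) - Z = -115/(2*9) - 1*756 = -115/18 - 756 = -13723/18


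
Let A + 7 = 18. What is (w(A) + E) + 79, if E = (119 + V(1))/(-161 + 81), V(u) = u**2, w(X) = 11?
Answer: 177/2 ≈ 88.500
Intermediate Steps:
A = 11 (A = -7 + 18 = 11)
E = -3/2 (E = (119 + 1**2)/(-161 + 81) = (119 + 1)/(-80) = 120*(-1/80) = -3/2 ≈ -1.5000)
(w(A) + E) + 79 = (11 - 3/2) + 79 = 19/2 + 79 = 177/2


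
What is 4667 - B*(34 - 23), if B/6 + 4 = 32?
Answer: 2819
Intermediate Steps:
B = 168 (B = -24 + 6*32 = -24 + 192 = 168)
4667 - B*(34 - 23) = 4667 - 168*(34 - 23) = 4667 - 168*11 = 4667 - 1*1848 = 4667 - 1848 = 2819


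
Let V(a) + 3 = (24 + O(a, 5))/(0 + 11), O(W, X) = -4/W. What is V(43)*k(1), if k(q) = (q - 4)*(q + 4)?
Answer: 5865/473 ≈ 12.400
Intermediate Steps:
k(q) = (-4 + q)*(4 + q)
V(a) = -9/11 - 4/(11*a) (V(a) = -3 + (24 - 4/a)/(0 + 11) = -3 + (24 - 4/a)/11 = -3 + (24 - 4/a)*(1/11) = -3 + (24/11 - 4/(11*a)) = -9/11 - 4/(11*a))
V(43)*k(1) = ((1/11)*(-4 - 9*43)/43)*(-16 + 1²) = ((1/11)*(1/43)*(-4 - 387))*(-16 + 1) = ((1/11)*(1/43)*(-391))*(-15) = -391/473*(-15) = 5865/473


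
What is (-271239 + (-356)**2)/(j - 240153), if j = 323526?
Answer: -144503/83373 ≈ -1.7332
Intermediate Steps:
(-271239 + (-356)**2)/(j - 240153) = (-271239 + (-356)**2)/(323526 - 240153) = (-271239 + 126736)/83373 = -144503*1/83373 = -144503/83373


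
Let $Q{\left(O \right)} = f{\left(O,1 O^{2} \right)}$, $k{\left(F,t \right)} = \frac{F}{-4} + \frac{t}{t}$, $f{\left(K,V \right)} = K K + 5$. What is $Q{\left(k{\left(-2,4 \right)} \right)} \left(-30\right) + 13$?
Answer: $- \frac{409}{2} \approx -204.5$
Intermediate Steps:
$f{\left(K,V \right)} = 5 + K^{2}$ ($f{\left(K,V \right)} = K^{2} + 5 = 5 + K^{2}$)
$k{\left(F,t \right)} = 1 - \frac{F}{4}$ ($k{\left(F,t \right)} = F \left(- \frac{1}{4}\right) + 1 = - \frac{F}{4} + 1 = 1 - \frac{F}{4}$)
$Q{\left(O \right)} = 5 + O^{2}$
$Q{\left(k{\left(-2,4 \right)} \right)} \left(-30\right) + 13 = \left(5 + \left(1 - - \frac{1}{2}\right)^{2}\right) \left(-30\right) + 13 = \left(5 + \left(1 + \frac{1}{2}\right)^{2}\right) \left(-30\right) + 13 = \left(5 + \left(\frac{3}{2}\right)^{2}\right) \left(-30\right) + 13 = \left(5 + \frac{9}{4}\right) \left(-30\right) + 13 = \frac{29}{4} \left(-30\right) + 13 = - \frac{435}{2} + 13 = - \frac{409}{2}$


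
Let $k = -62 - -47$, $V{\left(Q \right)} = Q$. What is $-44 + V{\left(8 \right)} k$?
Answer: $-164$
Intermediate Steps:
$k = -15$ ($k = -62 + 47 = -15$)
$-44 + V{\left(8 \right)} k = -44 + 8 \left(-15\right) = -44 - 120 = -164$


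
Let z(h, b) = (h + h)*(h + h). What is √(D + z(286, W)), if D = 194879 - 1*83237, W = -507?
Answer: √438826 ≈ 662.44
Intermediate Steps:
z(h, b) = 4*h² (z(h, b) = (2*h)*(2*h) = 4*h²)
D = 111642 (D = 194879 - 83237 = 111642)
√(D + z(286, W)) = √(111642 + 4*286²) = √(111642 + 4*81796) = √(111642 + 327184) = √438826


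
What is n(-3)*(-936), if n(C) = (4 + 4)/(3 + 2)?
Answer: -7488/5 ≈ -1497.6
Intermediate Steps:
n(C) = 8/5
n(-3)*(-936) = (8/5)*(-936) = -7488/5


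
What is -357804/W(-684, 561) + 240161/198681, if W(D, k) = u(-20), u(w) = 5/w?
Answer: 284355666257/198681 ≈ 1.4312e+6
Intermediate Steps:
W(D, k) = -¼ (W(D, k) = 5/(-20) = 5*(-1/20) = -¼)
-357804/W(-684, 561) + 240161/198681 = -357804/(-¼) + 240161/198681 = -357804*(-4) + 240161*(1/198681) = 1431216 + 240161/198681 = 284355666257/198681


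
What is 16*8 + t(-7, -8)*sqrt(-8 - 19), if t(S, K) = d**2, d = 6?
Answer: 128 + 108*I*sqrt(3) ≈ 128.0 + 187.06*I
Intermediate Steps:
t(S, K) = 36 (t(S, K) = 6**2 = 36)
16*8 + t(-7, -8)*sqrt(-8 - 19) = 16*8 + 36*sqrt(-8 - 19) = 128 + 36*sqrt(-27) = 128 + 36*(3*I*sqrt(3)) = 128 + 108*I*sqrt(3)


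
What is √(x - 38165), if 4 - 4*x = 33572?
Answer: 3*I*√5173 ≈ 215.77*I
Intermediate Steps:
x = -8392 (x = 1 - ¼*33572 = 1 - 8393 = -8392)
√(x - 38165) = √(-8392 - 38165) = √(-46557) = 3*I*√5173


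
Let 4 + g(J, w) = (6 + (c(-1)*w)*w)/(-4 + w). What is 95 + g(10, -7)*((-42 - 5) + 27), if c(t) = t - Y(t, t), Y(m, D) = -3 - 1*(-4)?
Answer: 85/11 ≈ 7.7273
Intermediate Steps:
Y(m, D) = 1 (Y(m, D) = -3 + 4 = 1)
c(t) = -1 + t (c(t) = t - 1*1 = t - 1 = -1 + t)
g(J, w) = -4 + (6 - 2*w²)/(-4 + w) (g(J, w) = -4 + (6 + ((-1 - 1)*w)*w)/(-4 + w) = -4 + (6 + (-2*w)*w)/(-4 + w) = -4 + (6 - 2*w²)/(-4 + w))
95 + g(10, -7)*((-42 - 5) + 27) = 95 + (2*(11 - 1*(-7)² - 2*(-7))/(-4 - 7))*((-42 - 5) + 27) = 95 + (2*(11 - 1*49 + 14)/(-11))*(-47 + 27) = 95 + (2*(-1/11)*(11 - 49 + 14))*(-20) = 95 + (2*(-1/11)*(-24))*(-20) = 95 + (48/11)*(-20) = 95 - 960/11 = 85/11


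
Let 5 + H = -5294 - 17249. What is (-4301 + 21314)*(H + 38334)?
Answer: 268567218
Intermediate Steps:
H = -22548 (H = -5 + (-5294 - 17249) = -5 - 22543 = -22548)
(-4301 + 21314)*(H + 38334) = (-4301 + 21314)*(-22548 + 38334) = 17013*15786 = 268567218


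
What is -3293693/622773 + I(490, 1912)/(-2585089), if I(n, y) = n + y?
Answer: -8515985444423/1609923631797 ≈ -5.2897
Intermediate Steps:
-3293693/622773 + I(490, 1912)/(-2585089) = -3293693/622773 + (490 + 1912)/(-2585089) = -3293693*1/622773 + 2402*(-1/2585089) = -3293693/622773 - 2402/2585089 = -8515985444423/1609923631797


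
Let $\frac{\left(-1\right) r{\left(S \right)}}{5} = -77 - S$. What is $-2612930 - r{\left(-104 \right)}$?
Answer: $-2612795$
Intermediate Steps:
$r{\left(S \right)} = 385 + 5 S$ ($r{\left(S \right)} = - 5 \left(-77 - S\right) = 385 + 5 S$)
$-2612930 - r{\left(-104 \right)} = -2612930 - \left(385 + 5 \left(-104\right)\right) = -2612930 - \left(385 - 520\right) = -2612930 - -135 = -2612930 + 135 = -2612795$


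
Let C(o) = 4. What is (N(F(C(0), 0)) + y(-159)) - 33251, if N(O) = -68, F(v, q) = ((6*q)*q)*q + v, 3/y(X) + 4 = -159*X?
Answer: -842204360/25277 ≈ -33319.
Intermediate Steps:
y(X) = 3/(-4 - 159*X)
F(v, q) = v + 6*q³ (F(v, q) = (6*q²)*q + v = 6*q³ + v = v + 6*q³)
(N(F(C(0), 0)) + y(-159)) - 33251 = (-68 - 3/(4 + 159*(-159))) - 33251 = (-68 - 3/(4 - 25281)) - 33251 = (-68 - 3/(-25277)) - 33251 = (-68 - 3*(-1/25277)) - 33251 = (-68 + 3/25277) - 33251 = -1718833/25277 - 33251 = -842204360/25277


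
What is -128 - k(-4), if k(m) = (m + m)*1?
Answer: -120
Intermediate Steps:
k(m) = 2*m (k(m) = (2*m)*1 = 2*m)
-128 - k(-4) = -128 - 2*(-4) = -128 - 1*(-8) = -128 + 8 = -120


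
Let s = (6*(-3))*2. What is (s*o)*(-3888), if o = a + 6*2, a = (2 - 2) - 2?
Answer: 1399680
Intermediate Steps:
a = -2 (a = 0 - 2 = -2)
s = -36 (s = -18*2 = -36)
o = 10 (o = -2 + 6*2 = -2 + 12 = 10)
(s*o)*(-3888) = -36*10*(-3888) = -360*(-3888) = 1399680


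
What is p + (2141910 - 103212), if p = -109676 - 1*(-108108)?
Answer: 2037130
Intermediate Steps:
p = -1568 (p = -109676 + 108108 = -1568)
p + (2141910 - 103212) = -1568 + (2141910 - 103212) = -1568 + 2038698 = 2037130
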